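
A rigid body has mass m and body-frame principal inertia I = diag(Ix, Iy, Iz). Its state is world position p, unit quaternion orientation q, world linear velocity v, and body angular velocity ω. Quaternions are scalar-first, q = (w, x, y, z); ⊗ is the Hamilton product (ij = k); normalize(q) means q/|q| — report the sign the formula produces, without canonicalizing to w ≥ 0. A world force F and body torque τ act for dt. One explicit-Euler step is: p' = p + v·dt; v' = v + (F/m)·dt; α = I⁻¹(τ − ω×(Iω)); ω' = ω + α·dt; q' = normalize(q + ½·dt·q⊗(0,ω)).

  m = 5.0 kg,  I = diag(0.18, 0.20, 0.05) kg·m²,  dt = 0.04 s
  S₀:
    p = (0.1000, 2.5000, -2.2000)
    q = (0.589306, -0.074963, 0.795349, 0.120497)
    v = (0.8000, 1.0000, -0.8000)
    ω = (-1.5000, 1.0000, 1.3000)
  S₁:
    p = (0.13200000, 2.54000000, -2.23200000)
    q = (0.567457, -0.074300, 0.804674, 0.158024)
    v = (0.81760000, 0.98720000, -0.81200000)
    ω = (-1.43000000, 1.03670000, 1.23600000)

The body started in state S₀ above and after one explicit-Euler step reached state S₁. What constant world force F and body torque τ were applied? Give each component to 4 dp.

F = (2.2000, -1.6000, -1.5000)
τ = (0.1200, -0.0700, -0.1100)

Δv = v₁−v₀ = (0.01760000, -0.01280000, -0.01200000)
F = m·Δv/dt = (2.2000, -1.6000, -1.5000)
ω₁ − ω₀ = (0.07000000, 0.03670000, -0.06400000)
precession coupling = (-0.1950, -0.2535, -0.0300)
τ = I·(Δω/dt) + ω₀×(Iω₀) = (0.1200, -0.0700, -0.1100)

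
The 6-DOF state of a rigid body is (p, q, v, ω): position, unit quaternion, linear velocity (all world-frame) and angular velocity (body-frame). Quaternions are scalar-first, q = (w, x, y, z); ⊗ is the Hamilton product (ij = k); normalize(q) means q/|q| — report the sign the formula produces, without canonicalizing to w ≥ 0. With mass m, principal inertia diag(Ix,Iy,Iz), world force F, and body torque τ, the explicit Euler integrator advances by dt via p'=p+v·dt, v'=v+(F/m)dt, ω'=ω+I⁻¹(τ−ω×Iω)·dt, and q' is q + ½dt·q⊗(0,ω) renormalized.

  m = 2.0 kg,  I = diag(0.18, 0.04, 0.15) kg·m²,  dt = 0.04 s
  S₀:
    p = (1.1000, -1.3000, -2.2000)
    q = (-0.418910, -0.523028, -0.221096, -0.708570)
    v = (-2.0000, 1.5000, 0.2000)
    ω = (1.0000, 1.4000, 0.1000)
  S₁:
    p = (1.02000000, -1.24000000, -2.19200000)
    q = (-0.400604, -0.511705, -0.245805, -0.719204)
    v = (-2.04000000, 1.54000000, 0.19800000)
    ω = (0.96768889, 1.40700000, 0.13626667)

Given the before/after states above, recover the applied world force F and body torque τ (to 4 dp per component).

ω₁ − ω₀ = (-0.03231111, 0.00700000, 0.03626667)
gyro term ω₀×Iω₀ = (0.0154, 0.0030, -0.1960)
τ = I·(Δω/dt) + ω₀×(Iω₀) = (-0.1300, 0.0100, -0.0600)
v₁ − v₀ = (-0.04000000, 0.04000000, -0.00200000)
applied force F = (-2.0000, 2.0000, -0.1000)

F = (-2.0000, 2.0000, -0.1000)
τ = (-0.1300, 0.0100, -0.0600)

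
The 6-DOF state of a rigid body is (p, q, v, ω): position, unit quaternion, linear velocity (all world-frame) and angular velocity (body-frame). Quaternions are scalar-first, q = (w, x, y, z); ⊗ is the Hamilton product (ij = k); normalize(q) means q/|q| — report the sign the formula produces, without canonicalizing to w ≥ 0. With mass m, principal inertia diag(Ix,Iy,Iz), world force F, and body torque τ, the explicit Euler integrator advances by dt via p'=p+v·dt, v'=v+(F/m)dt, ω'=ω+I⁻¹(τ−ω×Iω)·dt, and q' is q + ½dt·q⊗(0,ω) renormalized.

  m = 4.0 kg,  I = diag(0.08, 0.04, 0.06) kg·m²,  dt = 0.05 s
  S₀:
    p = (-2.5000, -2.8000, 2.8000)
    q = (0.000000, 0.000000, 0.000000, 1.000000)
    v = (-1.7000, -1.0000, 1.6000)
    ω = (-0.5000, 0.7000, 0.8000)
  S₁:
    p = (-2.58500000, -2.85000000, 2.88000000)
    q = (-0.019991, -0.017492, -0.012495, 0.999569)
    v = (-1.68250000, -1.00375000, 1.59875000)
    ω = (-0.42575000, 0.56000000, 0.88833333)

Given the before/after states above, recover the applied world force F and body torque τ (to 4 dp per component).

rate change Δω = (0.07425000, -0.14000000, 0.08833333)
τ = I·(Δω/dt) + ω₀×(Iω₀) = (0.1300, -0.1200, 0.1200)
Δv = v₁−v₀ = (0.01750000, -0.00375000, -0.00125000)
applied force F = (1.4000, -0.3000, -0.1000)

F = (1.4000, -0.3000, -0.1000)
τ = (0.1300, -0.1200, 0.1200)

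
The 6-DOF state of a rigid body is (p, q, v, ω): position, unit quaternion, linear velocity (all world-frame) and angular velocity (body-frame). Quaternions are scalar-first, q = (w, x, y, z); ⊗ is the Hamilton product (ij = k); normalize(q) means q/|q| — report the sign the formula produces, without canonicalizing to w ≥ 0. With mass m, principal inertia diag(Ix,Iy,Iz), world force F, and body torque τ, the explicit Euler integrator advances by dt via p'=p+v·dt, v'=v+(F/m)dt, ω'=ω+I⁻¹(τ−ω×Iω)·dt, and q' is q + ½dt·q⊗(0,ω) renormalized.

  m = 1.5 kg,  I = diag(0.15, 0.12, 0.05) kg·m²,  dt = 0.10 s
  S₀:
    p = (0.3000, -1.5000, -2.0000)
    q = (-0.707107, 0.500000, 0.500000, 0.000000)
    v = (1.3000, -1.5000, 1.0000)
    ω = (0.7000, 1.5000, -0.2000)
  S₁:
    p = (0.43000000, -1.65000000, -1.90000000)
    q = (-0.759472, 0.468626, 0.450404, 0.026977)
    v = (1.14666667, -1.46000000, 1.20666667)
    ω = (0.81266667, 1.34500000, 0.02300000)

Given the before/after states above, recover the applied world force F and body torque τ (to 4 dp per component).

ω₁ − ω₀ = (0.11266667, -0.15500000, 0.22300000)
ω₀×(Iω₀) = (0.0210, -0.0140, -0.0315)
applied torque τ = (0.1900, -0.2000, 0.0800)
v₁ − v₀ = (-0.15333333, 0.04000000, 0.20666667)
m·(v₁−v₀)/dt = (-2.3000, 0.6000, 3.1000)

F = (-2.3000, 0.6000, 3.1000)
τ = (0.1900, -0.2000, 0.0800)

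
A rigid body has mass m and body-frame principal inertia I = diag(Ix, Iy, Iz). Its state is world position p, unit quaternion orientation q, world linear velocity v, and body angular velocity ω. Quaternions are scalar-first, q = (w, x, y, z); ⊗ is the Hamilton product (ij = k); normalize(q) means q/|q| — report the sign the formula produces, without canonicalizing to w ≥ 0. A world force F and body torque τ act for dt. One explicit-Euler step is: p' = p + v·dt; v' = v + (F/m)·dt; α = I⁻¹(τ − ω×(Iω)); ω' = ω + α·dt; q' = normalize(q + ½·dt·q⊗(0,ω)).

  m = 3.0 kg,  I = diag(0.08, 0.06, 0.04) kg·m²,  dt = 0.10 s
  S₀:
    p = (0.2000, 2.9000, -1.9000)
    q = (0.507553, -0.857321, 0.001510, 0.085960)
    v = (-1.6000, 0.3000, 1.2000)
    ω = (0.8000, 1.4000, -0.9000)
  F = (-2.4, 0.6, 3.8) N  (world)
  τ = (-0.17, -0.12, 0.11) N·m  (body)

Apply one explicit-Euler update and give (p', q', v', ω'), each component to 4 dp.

p' = p + v·dt = (0.0400, 2.9300, -1.7800)
new velocity v' = (-1.6800, 0.3200, 1.3267)
precession coupling ω×(Iω) = (0.0252, -0.0288, -0.0224)
α = I⁻¹(τ − ω×Iω) = (-2.4400, -1.5200, 3.3100)
ω + α·dt = (0.5560, 1.2480, -0.5690)
Hamilton product q⊗(0,ω) = (0.7611068, 0.2843394, 0.0077533, -1.6582551)
updated quaternion q' = (0.5433, -0.8395, 0.0019, 0.0030)

p' = (0.0400, 2.9300, -1.7800)
q' = (0.5433, -0.8395, 0.0019, 0.0030)
v' = (-1.6800, 0.3200, 1.3267)
ω' = (0.5560, 1.2480, -0.5690)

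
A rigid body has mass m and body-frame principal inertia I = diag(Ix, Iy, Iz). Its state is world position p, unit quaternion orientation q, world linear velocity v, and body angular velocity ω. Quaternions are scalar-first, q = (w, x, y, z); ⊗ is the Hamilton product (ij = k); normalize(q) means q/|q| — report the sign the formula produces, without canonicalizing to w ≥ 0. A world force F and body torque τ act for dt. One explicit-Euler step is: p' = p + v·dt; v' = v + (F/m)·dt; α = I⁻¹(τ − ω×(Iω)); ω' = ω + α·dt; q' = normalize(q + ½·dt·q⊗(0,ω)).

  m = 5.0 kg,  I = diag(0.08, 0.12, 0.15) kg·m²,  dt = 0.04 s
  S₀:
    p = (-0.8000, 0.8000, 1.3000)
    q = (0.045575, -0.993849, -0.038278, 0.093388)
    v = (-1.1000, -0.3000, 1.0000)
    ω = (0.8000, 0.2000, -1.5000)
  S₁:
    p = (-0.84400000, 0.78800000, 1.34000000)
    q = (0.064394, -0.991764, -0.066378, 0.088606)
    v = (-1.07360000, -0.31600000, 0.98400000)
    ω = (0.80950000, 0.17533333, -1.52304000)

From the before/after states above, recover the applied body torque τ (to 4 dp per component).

rate change Δω = (0.00950000, -0.02466667, -0.02304000)
gyro term ω₀×Iω₀ = (-0.0090, 0.0840, 0.0064)
I·α + gyro = (0.0100, 0.0100, -0.0800)

τ = (0.0100, 0.0100, -0.0800)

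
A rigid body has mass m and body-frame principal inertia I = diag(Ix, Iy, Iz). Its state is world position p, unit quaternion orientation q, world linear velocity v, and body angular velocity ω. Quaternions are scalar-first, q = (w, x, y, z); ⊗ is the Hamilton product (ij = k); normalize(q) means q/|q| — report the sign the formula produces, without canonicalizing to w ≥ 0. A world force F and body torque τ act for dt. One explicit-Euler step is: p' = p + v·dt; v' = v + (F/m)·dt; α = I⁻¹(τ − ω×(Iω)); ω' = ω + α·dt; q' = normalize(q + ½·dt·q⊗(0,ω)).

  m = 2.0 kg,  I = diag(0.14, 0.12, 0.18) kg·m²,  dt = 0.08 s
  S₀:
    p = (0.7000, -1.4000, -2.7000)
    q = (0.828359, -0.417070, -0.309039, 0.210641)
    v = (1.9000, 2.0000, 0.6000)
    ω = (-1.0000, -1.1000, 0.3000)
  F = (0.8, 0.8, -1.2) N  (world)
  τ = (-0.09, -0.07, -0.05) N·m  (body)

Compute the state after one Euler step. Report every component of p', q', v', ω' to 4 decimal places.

ω×(Iω) gyroscopic = (-0.0198, 0.0120, -0.0220)
(τ − ω×Iω)/I = (-0.5014, -0.6833, -0.1556)
new body rate ω' = (-1.0401, -1.1547, 0.2876)
q⊗(0,ω) = (-0.8202052, -0.6893656, -0.9967149, 0.3982457)
q + ½dt·q⊗(0,ω), renormalized = (0.7941, -0.4438, -0.3483, 0.2262)
p + v·dt = (0.8520, -1.2400, -2.6520)
v + (F/m)dt = (1.9320, 2.0320, 0.5520)

p' = (0.8520, -1.2400, -2.6520)
q' = (0.7941, -0.4438, -0.3483, 0.2262)
v' = (1.9320, 2.0320, 0.5520)
ω' = (-1.0401, -1.1547, 0.2876)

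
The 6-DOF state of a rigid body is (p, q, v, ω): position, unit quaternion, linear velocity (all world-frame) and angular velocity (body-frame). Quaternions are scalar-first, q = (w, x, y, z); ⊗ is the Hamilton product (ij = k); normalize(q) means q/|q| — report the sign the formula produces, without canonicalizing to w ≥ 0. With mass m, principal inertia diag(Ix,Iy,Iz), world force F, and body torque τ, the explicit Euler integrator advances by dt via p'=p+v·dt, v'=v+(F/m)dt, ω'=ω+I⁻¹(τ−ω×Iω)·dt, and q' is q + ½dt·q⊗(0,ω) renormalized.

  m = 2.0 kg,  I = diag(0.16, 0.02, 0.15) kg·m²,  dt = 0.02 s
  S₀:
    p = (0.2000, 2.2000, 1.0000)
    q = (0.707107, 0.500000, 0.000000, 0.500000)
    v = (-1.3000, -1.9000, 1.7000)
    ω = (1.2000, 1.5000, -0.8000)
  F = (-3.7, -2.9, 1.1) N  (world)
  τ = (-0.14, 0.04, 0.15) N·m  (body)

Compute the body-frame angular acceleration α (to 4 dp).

ω×(Iω) gyroscopic = (-0.1560, -0.0096, -0.2520)
angular accel α = (0.1000, 2.4800, 2.6800)

α = (0.1000, 2.4800, 2.6800)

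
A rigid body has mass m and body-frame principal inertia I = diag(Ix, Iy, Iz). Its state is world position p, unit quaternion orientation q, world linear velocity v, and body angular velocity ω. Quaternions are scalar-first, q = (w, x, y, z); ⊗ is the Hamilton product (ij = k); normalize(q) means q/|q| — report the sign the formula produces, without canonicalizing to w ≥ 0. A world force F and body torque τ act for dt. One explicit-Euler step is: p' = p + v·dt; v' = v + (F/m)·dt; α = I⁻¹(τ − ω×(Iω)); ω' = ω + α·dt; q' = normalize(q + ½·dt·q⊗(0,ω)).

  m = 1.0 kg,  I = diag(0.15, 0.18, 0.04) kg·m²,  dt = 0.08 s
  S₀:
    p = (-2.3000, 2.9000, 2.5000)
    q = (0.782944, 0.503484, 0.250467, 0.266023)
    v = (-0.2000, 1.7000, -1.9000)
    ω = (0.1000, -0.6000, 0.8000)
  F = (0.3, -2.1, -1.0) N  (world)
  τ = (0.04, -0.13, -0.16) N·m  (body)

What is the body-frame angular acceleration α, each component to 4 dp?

ω×(Iω) gyroscopic = (0.0672, 0.0088, -0.0018)
α = I⁻¹(τ − ω×Iω) = (-0.1813, -0.7711, -3.9550)

α = (-0.1813, -0.7711, -3.9550)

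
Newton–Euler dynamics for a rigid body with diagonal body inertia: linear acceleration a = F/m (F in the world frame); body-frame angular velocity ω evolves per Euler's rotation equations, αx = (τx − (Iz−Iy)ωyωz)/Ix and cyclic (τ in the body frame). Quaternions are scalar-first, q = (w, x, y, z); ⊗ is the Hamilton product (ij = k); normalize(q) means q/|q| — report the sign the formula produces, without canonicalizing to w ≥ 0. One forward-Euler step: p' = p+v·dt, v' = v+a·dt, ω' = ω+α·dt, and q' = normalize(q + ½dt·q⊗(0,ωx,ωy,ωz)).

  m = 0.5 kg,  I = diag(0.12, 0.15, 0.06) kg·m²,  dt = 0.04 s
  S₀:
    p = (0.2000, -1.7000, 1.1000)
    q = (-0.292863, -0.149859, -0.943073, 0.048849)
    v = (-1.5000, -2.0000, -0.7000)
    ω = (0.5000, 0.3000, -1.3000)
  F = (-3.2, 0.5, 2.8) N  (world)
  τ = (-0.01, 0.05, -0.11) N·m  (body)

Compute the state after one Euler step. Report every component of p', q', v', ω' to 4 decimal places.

ω×(Iω) gyroscopic = (0.0351, -0.0390, 0.0045)
α = I⁻¹(τ − ω×Iω) = (-0.3758, 0.5933, -1.9083)
new body rate ω' = (0.4850, 0.3237, -1.3763)
2q̇ = q⊗(0,ω) = (0.4213551, 1.0649087, -0.2582511, 0.8073007)
updated quaternion q' = (-0.2843, -0.1285, -0.9479, 0.0650)
a = F/m = (-6.4000, 1.0000, 5.6000)
p' = p + v·dt = (0.1400, -1.7800, 1.0720)
v + (F/m)dt = (-1.7560, -1.9600, -0.4760)

p' = (0.1400, -1.7800, 1.0720)
q' = (-0.2843, -0.1285, -0.9479, 0.0650)
v' = (-1.7560, -1.9600, -0.4760)
ω' = (0.4850, 0.3237, -1.3763)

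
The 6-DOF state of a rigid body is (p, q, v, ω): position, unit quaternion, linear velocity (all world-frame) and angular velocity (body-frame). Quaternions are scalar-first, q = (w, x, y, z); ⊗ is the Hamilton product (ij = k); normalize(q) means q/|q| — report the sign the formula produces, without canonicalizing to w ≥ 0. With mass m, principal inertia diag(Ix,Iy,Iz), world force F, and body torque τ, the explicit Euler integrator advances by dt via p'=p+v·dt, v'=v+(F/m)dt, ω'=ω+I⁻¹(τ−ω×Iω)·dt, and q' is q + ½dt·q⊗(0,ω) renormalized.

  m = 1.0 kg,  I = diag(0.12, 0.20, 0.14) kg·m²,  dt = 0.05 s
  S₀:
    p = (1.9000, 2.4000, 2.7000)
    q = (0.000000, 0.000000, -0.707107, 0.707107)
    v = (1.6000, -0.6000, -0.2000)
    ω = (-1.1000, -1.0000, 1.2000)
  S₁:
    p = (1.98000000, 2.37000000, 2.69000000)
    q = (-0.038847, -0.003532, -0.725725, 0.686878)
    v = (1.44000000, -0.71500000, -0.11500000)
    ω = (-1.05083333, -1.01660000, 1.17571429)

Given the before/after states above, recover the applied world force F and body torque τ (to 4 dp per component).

F = (-3.2000, -2.3000, 1.7000)
τ = (0.1900, -0.0400, 0.0200)

ω₁ − ω₀ = (0.04916667, -0.01660000, -0.02428571)
ω₀×(Iω₀) = (0.0720, 0.0264, 0.0880)
I·α + gyro = (0.1900, -0.0400, 0.0200)
velocity change Δv = (-0.16000000, -0.11500000, 0.08500000)
applied force F = (-3.2000, -2.3000, 1.7000)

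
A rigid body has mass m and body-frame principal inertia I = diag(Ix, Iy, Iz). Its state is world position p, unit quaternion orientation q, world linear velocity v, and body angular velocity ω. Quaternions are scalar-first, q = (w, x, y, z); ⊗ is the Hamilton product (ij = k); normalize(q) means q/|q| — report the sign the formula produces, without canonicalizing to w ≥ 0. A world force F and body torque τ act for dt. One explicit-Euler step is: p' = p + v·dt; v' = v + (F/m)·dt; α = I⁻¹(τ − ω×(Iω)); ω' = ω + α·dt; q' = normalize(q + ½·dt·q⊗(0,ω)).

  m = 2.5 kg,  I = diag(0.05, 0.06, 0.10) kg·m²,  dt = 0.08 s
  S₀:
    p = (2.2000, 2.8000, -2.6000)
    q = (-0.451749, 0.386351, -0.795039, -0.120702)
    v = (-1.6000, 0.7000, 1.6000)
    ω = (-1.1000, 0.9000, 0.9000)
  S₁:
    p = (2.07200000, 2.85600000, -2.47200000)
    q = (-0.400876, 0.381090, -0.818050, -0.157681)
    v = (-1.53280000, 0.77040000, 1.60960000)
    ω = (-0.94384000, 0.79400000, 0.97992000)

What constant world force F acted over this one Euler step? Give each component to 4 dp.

v₁ − v₀ = (0.06720000, 0.07040000, 0.00960000)
applied force F = (2.1000, 2.2000, 0.3000)

F = (2.1000, 2.2000, 0.3000)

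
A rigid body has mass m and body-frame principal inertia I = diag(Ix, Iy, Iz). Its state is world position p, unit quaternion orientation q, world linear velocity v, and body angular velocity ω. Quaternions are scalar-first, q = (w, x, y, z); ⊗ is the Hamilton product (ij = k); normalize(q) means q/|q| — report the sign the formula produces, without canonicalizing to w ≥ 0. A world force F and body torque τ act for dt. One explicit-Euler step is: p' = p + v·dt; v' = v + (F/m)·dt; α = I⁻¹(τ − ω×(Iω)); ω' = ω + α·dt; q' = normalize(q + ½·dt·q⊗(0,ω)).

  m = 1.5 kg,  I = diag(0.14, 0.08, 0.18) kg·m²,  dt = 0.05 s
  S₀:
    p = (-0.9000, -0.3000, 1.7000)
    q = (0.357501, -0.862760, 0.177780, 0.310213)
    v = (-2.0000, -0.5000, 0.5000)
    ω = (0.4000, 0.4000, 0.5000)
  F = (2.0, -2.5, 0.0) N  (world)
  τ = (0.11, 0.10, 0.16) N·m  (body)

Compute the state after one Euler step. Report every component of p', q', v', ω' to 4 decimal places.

p' = (-1.0000, -0.3250, 1.7250)
q' = (0.3604, -0.8599, 0.1952, 0.3042)
v' = (-1.9333, -0.5833, 0.5000)
ω' = (0.4321, 0.4675, 0.5471)

α = I⁻¹(τ − ω×Iω) = (0.6429, 1.3500, 0.9422)
ω' = ω + α·dt = (0.4321, 0.4675, 0.5471)
Hamilton product q⊗(0,ω) = (0.1188855, 0.1078052, 0.6984656, -0.2374655)
q + ½dt·q⊗(0,ω), renormalized = (0.3604, -0.8599, 0.1952, 0.3042)
p + v·dt = (-1.0000, -0.3250, 1.7250)
v' = v + a·dt = (-1.9333, -0.5833, 0.5000)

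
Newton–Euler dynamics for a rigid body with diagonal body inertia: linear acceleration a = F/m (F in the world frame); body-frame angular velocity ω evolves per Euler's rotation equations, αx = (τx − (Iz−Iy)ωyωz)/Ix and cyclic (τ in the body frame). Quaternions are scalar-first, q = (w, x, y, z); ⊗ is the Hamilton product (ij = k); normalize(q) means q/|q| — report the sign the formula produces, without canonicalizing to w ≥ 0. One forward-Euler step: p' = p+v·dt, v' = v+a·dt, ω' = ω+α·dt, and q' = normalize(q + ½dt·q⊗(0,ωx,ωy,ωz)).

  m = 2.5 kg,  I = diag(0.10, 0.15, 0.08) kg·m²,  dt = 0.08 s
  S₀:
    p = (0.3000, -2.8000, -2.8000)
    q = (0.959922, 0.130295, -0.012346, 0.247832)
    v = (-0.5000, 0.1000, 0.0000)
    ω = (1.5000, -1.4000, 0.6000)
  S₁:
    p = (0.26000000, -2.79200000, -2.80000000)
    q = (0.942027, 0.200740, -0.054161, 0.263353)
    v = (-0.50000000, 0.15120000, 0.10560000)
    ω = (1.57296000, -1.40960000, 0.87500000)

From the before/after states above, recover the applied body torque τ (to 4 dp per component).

Δω = ω₁−ω₀ = (0.07296000, -0.00960000, 0.27500000)
I·α + gyro = (0.1500, 0.0000, 0.1700)

τ = (0.1500, 0.0000, 0.1700)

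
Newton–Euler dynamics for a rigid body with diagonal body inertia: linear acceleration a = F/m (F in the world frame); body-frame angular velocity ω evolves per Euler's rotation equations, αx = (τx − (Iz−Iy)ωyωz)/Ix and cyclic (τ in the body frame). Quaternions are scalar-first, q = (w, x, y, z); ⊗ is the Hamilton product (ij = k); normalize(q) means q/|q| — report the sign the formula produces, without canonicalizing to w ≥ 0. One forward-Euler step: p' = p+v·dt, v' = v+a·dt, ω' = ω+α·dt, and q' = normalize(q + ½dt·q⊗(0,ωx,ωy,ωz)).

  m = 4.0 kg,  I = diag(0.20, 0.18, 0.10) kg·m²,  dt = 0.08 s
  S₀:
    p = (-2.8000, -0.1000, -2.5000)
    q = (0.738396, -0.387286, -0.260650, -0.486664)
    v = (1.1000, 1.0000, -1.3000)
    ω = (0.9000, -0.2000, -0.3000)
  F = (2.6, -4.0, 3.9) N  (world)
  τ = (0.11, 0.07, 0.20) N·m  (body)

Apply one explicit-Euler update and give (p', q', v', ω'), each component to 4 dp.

p' = p + v·dt = (-2.7120, -0.0200, -2.6040)
v + (F/m)dt = (1.1520, 0.9200, -1.2220)
ω×(Iω) gyroscopic = (-0.0048, -0.0270, 0.0036)
angular accel α = (0.5740, 0.5389, 1.9640)
ω + α·dt = (0.9459, -0.1569, -0.1429)
2q̇ = q⊗(0,ω) = (0.1504282, 0.6454186, -0.7018626, 0.0905234)
q + ½dt·q⊗(0,ω), renormalized = (0.7439, -0.3612, -0.2885, -0.4827)

p' = (-2.7120, -0.0200, -2.6040)
q' = (0.7439, -0.3612, -0.2885, -0.4827)
v' = (1.1520, 0.9200, -1.2220)
ω' = (0.9459, -0.1569, -0.1429)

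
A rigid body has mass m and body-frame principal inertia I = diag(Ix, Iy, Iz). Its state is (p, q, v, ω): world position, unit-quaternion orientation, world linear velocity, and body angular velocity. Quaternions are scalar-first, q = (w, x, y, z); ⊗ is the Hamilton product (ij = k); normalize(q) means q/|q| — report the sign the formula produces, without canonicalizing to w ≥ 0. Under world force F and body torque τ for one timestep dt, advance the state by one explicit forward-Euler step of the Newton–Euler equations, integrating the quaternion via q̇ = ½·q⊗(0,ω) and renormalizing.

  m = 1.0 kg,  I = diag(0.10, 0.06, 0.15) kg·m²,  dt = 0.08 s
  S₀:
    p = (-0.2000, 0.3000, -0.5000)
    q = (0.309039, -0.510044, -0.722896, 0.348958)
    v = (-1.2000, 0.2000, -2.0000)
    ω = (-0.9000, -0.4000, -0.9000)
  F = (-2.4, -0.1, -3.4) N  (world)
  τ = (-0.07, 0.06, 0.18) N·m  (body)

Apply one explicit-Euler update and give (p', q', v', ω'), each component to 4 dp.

p' = (-0.2960, 0.3160, -0.6600)
q' = (0.2913, -0.4889, -0.7577, 0.3195)
v' = (-1.3920, 0.1920, -2.2720)
ω' = (-0.9819, -0.2660, -0.7963)

precession coupling ω×(Iω) = (0.0324, -0.0405, -0.0144)
(τ − ω×Iω)/I = (-1.0240, 1.6750, 1.2960)
new body rate ω' = (-0.9819, -0.2660, -0.7963)
2q̇ = q⊗(0,ω) = (-0.4341358, 0.5120545, -0.8967174, -0.7247239)
q + ½dt·q⊗(0,ω), renormalized = (0.2913, -0.4889, -0.7577, 0.3195)
p' = p + v·dt = (-0.2960, 0.3160, -0.6600)
v' = v + a·dt = (-1.3920, 0.1920, -2.2720)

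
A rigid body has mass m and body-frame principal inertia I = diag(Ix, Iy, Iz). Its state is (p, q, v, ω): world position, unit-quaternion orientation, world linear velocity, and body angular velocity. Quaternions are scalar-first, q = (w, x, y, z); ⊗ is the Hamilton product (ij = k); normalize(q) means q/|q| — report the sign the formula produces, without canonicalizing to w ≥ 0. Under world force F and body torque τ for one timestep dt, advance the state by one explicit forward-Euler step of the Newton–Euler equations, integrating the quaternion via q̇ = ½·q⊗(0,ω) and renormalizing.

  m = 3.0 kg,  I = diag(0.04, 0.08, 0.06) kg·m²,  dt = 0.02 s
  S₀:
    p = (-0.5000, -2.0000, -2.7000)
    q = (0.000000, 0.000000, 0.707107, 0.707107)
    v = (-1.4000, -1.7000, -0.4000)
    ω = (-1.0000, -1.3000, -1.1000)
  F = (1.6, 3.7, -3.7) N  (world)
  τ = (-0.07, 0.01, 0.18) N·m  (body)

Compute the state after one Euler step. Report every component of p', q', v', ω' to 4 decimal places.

p' = (-0.5280, -2.0340, -2.7080)
q' = (0.0170, 0.0014, 0.6999, 0.7140)
v' = (-1.3893, -1.6753, -0.4247)
ω' = (-1.0207, -1.2920, -1.0573)

p' = p + v·dt = (-0.5280, -2.0340, -2.7080)
new velocity v' = (-1.3893, -1.6753, -0.4247)
α = I⁻¹(τ − ω×Iω) = (-1.0350, 0.4000, 2.1333)
ω + α·dt = (-1.0207, -1.2920, -1.0573)
2q̇ = q⊗(0,ω) = (1.6970568, 0.1414214, -0.7071070, 0.7071070)
q + ½dt·q⊗(0,ω), renormalized = (0.0170, 0.0014, 0.6999, 0.7140)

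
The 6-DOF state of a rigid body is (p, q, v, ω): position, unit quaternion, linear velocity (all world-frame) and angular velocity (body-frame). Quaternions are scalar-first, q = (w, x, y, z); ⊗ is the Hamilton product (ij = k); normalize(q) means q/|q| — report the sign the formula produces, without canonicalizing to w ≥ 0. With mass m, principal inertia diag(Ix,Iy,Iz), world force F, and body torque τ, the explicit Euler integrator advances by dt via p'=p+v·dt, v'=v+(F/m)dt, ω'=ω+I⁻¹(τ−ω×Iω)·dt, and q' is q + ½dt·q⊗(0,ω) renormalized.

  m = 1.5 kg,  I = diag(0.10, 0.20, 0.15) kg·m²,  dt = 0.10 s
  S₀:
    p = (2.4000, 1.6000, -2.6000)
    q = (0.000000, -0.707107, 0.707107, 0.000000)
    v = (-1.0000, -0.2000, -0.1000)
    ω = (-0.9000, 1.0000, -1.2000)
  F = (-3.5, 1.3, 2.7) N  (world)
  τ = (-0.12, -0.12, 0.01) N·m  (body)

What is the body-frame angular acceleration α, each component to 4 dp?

ω×(Iω) gyroscopic = (0.0600, -0.0540, -0.0900)
(τ − ω×Iω)/I = (-1.8000, -0.3300, 0.6667)

α = (-1.8000, -0.3300, 0.6667)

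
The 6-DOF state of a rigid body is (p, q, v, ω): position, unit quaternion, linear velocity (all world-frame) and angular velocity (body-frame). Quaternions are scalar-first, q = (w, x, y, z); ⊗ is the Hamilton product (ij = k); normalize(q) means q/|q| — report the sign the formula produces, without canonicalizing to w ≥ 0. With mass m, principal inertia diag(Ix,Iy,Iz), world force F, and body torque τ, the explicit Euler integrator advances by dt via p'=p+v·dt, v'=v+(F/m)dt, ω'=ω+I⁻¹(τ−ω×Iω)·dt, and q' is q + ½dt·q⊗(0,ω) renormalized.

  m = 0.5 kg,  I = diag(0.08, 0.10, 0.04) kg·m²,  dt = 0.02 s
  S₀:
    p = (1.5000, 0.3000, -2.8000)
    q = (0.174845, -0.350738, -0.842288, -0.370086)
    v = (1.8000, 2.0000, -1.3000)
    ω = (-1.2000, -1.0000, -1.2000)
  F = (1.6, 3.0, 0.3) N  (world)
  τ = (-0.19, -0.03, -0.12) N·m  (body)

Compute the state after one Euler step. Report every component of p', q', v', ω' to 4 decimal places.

p' = (1.5360, 0.3400, -2.8260)
q' = (0.1577, -0.3464, -0.8436, -0.3787)
v' = (1.8640, 2.1200, -1.2880)
ω' = (-1.2295, -1.0175, -1.2720)

new position p' = (1.5360, 0.3400, -2.8260)
v + (F/m)dt = (1.8640, 2.1200, -1.2880)
precession coupling ω×(Iω) = (-0.0720, 0.0576, 0.0240)
(τ − ω×Iω)/I = (-1.4750, -0.8760, -3.6000)
ω' = ω + α·dt = (-1.2295, -1.0175, -1.2720)
2q̇ = q⊗(0,ω) = (-1.7072768, 0.4308456, -0.1516274, -0.8698216)
updated quaternion q' = (0.1577, -0.3464, -0.8436, -0.3787)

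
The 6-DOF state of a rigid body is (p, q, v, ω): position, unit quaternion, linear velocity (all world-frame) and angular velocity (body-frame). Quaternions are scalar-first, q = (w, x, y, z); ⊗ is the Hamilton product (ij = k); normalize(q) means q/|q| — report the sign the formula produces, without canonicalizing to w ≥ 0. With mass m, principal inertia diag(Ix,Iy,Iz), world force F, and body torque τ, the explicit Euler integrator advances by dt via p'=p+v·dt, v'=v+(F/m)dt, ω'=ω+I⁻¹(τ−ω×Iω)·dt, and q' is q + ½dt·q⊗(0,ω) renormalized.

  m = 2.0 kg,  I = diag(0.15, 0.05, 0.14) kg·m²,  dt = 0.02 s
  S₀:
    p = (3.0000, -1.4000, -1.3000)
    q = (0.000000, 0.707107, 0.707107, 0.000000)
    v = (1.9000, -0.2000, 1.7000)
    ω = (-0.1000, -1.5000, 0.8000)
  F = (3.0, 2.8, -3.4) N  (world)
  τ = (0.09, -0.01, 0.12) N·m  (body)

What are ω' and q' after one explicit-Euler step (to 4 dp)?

ω×(Iω) gyroscopic = (-0.1080, -0.0008, -0.0150)
(τ − ω×Iω)/I = (1.3200, -0.1840, 0.9643)
ω + α·dt = (-0.0736, -1.5037, 0.8193)
q⊗(0,ω) = (1.1313712, 0.5656856, -0.5656856, -0.9899498)
q + ½dt·q⊗(0,ω), renormalized = (0.0113, 0.7127, 0.7013, -0.0099)

ω' = (-0.0736, -1.5037, 0.8193)
q' = (0.0113, 0.7127, 0.7013, -0.0099)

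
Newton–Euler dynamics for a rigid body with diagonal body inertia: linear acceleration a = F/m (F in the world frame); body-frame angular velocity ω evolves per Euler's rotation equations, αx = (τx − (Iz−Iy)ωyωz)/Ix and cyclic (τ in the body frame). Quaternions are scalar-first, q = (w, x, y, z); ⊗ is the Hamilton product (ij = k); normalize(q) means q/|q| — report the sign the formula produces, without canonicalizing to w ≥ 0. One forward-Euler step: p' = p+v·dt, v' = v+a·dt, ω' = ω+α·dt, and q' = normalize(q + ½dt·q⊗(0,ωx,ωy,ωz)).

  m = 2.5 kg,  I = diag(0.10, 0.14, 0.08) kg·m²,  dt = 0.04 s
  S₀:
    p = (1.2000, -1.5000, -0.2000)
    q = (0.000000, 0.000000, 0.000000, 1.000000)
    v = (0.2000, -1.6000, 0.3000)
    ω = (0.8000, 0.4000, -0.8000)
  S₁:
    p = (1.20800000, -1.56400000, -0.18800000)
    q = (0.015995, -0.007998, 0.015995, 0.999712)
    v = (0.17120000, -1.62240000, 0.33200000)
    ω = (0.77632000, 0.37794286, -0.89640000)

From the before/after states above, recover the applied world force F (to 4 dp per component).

F = (-1.8000, -1.4000, 2.0000)

Δv = v₁−v₀ = (-0.02880000, -0.02240000, 0.03200000)
applied force F = (-1.8000, -1.4000, 2.0000)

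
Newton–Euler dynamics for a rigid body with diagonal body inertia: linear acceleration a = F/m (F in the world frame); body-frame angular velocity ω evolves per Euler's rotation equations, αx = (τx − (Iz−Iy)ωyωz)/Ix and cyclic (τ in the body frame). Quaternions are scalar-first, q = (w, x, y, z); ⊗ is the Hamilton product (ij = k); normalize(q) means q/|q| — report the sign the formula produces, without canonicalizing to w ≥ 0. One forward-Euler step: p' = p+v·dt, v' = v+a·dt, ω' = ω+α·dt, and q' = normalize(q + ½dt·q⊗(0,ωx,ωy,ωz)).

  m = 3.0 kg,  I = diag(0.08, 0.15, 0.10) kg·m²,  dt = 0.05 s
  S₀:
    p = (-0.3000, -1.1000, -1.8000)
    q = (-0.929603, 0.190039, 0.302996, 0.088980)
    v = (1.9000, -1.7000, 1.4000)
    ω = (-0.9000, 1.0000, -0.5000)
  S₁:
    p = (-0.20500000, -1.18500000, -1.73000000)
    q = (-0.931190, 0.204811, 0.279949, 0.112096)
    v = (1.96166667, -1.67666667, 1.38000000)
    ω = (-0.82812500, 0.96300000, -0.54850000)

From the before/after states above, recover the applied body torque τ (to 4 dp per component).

τ = (0.1400, -0.1200, -0.1600)

Δω = ω₁−ω₀ = (0.07187500, -0.03700000, -0.04850000)
gyro term ω₀×Iω₀ = (0.0250, -0.0090, -0.0630)
τ = I·(Δω/dt) + ω₀×(Iω₀) = (0.1400, -0.1200, -0.1600)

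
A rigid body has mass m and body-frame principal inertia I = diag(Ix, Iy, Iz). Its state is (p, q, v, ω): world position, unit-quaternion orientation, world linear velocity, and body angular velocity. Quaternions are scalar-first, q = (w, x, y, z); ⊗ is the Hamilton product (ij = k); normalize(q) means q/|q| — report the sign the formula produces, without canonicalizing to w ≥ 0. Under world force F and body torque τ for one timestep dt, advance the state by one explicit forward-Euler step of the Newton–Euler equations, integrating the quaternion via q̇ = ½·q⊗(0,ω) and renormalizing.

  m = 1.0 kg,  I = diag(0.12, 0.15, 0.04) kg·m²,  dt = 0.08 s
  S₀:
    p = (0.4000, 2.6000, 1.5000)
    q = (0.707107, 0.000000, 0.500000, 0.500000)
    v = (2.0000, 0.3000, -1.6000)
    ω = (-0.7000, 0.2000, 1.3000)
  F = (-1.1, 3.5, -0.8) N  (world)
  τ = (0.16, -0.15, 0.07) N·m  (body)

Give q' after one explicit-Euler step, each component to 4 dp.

q' = (0.6759, 0.0022, 0.4908, 0.5498)

q⊗(0,ω) = (-0.7500000, 0.0550251, -0.2085786, 1.2692391)
updated quaternion q' = (0.6759, 0.0022, 0.4908, 0.5498)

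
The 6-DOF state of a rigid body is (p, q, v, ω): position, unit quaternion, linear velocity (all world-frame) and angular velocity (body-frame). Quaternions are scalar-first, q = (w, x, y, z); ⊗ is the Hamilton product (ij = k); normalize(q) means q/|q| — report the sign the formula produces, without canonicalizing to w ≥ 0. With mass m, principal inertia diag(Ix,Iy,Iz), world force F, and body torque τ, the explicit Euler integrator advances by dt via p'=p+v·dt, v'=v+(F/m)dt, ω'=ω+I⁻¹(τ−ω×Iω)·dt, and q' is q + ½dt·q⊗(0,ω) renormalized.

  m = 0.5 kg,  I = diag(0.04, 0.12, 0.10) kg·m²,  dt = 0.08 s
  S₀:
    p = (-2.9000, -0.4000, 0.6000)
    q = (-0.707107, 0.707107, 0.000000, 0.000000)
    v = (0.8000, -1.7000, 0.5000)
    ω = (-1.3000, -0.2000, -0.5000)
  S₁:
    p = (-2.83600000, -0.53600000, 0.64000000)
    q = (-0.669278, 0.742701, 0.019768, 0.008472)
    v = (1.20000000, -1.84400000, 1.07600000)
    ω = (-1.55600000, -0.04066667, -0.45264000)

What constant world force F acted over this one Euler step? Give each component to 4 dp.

F = (2.5000, -0.9000, 3.6000)

velocity change Δv = (0.40000000, -0.14400000, 0.57600000)
applied force F = (2.5000, -0.9000, 3.6000)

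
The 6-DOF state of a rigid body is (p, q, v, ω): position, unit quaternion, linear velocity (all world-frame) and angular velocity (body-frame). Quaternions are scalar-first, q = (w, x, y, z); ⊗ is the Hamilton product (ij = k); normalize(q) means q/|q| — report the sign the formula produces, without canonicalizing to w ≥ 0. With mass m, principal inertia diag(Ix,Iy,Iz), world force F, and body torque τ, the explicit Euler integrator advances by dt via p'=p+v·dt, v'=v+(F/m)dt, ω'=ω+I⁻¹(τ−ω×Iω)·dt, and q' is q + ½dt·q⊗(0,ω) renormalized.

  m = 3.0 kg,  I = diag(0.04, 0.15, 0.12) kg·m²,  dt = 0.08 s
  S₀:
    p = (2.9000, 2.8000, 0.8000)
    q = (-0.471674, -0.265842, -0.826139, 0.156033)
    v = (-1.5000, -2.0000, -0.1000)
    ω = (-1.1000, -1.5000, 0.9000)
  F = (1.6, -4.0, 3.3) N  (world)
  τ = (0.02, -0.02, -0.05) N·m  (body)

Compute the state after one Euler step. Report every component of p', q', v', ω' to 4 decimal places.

p' = (2.7800, 2.6400, 0.7920)
q' = (-0.5367, -0.2646, -0.7924, 0.1182)
v' = (-1.4573, -2.1067, -0.0120)
ω' = (-1.1410, -1.5529, 0.7457)

gyro term ω×Iω = (0.0405, 0.0792, 0.1815)
angular accel α = (-0.5125, -0.6613, -1.9292)
ω' = ω + α·dt = (-1.1410, -1.5529, 0.7457)
2q̇ = q⊗(0,ω) = (-1.6720644, 0.0093658, 0.7751325, -0.9344965)
q' = normalize(q + ½dt·q⊗(0,ω)) = (-0.5367, -0.2646, -0.7924, 0.1182)
a = (0.5333, -1.3333, 1.1000)
p + v·dt = (2.7800, 2.6400, 0.7920)
new velocity v' = (-1.4573, -2.1067, -0.0120)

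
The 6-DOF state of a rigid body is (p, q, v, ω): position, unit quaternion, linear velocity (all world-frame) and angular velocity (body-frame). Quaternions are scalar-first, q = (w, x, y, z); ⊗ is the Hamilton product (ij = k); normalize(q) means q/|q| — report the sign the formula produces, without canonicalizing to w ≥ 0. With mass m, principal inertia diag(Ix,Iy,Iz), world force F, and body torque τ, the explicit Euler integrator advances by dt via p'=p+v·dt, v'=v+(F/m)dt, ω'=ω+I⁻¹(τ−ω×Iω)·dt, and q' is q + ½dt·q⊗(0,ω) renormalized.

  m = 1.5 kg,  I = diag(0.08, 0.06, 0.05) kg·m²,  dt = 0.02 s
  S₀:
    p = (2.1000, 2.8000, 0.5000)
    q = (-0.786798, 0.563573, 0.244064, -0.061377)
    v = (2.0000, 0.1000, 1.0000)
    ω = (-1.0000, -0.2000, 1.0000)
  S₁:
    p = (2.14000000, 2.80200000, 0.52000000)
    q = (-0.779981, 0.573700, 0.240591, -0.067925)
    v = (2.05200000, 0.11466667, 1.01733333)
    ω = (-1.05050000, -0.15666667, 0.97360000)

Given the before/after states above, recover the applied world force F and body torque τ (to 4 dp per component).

F = (3.9000, 1.1000, 1.3000)
τ = (-0.2000, 0.1000, -0.0700)

Δv = v₁−v₀ = (0.05200000, 0.01466667, 0.01733333)
applied force F = (3.9000, 1.1000, 1.3000)
rate change Δω = (-0.05050000, 0.04333333, -0.02640000)
I·α + gyro = (-0.2000, 0.1000, -0.0700)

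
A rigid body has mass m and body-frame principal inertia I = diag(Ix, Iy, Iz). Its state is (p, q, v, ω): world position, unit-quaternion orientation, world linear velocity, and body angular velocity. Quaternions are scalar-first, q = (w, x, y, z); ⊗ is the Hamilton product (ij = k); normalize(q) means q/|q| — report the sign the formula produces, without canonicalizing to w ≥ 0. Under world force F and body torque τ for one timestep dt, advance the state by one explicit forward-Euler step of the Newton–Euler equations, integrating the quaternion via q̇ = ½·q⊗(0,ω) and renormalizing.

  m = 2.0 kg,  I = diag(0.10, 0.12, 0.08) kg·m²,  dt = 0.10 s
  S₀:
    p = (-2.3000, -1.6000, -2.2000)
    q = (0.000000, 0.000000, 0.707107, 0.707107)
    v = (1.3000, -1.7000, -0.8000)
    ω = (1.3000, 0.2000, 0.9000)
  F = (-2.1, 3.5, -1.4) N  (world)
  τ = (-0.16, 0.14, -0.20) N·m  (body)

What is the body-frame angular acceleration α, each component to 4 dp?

precession coupling ω×(Iω) = (-0.0072, 0.0234, 0.0052)
angular accel α = (-1.5280, 0.9717, -2.5650)

α = (-1.5280, 0.9717, -2.5650)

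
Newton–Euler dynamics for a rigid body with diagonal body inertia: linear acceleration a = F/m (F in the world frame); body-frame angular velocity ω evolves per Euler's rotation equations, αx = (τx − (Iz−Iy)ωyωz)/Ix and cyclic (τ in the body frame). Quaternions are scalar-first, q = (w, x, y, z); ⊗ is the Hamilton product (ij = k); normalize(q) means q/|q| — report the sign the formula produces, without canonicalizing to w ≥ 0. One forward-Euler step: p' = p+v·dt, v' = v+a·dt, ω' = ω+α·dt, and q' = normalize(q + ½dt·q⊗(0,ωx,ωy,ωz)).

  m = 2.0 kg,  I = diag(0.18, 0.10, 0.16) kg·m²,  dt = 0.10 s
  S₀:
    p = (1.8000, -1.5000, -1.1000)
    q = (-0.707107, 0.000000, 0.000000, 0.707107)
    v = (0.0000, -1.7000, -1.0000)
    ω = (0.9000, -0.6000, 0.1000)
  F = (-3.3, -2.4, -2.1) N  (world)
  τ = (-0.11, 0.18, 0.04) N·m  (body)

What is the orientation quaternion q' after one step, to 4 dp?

q' = (-0.7096, -0.0106, 0.0530, 0.7025)

q⊗(0,ω) = (-0.0707107, -0.2121321, 1.0606605, -0.0707107)
updated quaternion q' = (-0.7096, -0.0106, 0.0530, 0.7025)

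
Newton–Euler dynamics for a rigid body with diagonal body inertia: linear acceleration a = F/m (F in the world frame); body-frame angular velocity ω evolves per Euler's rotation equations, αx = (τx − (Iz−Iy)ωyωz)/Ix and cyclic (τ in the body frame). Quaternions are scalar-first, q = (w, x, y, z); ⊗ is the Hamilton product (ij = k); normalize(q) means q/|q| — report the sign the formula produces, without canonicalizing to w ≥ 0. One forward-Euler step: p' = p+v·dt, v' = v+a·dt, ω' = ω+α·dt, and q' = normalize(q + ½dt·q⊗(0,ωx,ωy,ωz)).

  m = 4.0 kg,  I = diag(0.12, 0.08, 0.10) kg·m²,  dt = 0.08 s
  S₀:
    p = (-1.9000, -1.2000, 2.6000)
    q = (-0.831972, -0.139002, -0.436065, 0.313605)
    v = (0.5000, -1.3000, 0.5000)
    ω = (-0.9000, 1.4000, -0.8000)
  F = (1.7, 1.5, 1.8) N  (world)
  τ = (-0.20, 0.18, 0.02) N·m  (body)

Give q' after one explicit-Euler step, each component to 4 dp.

q' = (-0.8003, -0.1124, -0.4970, 0.3159)

q⊗(0,ω) = (0.7362732, 0.6585798, -1.5582069, 0.0785163)
updated quaternion q' = (-0.8003, -0.1124, -0.4970, 0.3159)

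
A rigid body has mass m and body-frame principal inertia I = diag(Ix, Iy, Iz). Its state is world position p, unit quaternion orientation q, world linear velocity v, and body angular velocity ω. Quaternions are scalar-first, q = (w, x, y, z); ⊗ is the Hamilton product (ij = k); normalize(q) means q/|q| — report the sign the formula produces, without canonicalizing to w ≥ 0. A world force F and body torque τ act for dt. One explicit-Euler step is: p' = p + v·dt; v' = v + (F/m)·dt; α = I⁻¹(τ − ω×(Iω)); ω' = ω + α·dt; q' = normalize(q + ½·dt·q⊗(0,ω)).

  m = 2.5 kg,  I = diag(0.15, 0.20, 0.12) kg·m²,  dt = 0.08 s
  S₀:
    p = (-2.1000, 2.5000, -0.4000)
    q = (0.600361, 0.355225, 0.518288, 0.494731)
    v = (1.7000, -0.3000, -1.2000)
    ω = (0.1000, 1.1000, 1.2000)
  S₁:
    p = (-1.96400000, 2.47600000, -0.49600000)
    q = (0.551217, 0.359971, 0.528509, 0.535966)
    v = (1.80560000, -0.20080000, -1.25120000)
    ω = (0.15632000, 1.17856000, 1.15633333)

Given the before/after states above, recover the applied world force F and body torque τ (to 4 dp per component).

F = (3.3000, 3.1000, -1.6000)
τ = (0.0000, 0.2000, -0.0600)

Δω = ω₁−ω₀ = (0.05632000, 0.07856000, -0.04366667)
τ = I·(Δω/dt) + ω₀×(Iω₀) = (0.0000, 0.2000, -0.0600)
v₁ − v₀ = (0.10560000, 0.09920000, -0.05120000)
applied force F = (3.3000, 3.1000, -1.6000)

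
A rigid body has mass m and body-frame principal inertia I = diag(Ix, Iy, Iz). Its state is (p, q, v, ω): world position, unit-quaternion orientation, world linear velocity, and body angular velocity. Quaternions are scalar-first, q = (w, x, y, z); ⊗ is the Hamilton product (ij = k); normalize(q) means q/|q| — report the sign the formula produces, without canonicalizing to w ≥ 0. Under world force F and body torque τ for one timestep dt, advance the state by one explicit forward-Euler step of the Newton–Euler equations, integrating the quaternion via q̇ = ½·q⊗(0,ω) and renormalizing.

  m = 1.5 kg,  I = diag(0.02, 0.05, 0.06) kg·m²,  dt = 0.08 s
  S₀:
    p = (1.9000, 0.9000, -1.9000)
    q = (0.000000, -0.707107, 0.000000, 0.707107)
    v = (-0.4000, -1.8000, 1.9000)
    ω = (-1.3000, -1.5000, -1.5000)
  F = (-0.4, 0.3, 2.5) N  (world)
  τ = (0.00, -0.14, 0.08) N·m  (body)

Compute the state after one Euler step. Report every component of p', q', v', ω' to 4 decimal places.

p' = (1.8680, 0.7560, -1.7480)
q' = (0.0056, -0.6614, -0.0788, 0.7458)
v' = (-0.4213, -1.7840, 2.0333)
ω' = (-1.3900, -1.5992, -1.4713)

a = F/m = (-0.2667, 0.2000, 1.6667)
p + v·dt = (1.8680, 0.7560, -1.7480)
new velocity v' = (-0.4213, -1.7840, 2.0333)
α = I⁻¹(τ − ω×Iω) = (-1.1250, -1.2400, 0.3583)
new body rate ω' = (-1.3900, -1.5992, -1.4713)
Hamilton product q⊗(0,ω) = (0.1414214, 1.0606605, -1.9798996, 1.0606605)
q' = normalize(q + ½dt·q⊗(0,ω)) = (0.0056, -0.6614, -0.0788, 0.7458)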